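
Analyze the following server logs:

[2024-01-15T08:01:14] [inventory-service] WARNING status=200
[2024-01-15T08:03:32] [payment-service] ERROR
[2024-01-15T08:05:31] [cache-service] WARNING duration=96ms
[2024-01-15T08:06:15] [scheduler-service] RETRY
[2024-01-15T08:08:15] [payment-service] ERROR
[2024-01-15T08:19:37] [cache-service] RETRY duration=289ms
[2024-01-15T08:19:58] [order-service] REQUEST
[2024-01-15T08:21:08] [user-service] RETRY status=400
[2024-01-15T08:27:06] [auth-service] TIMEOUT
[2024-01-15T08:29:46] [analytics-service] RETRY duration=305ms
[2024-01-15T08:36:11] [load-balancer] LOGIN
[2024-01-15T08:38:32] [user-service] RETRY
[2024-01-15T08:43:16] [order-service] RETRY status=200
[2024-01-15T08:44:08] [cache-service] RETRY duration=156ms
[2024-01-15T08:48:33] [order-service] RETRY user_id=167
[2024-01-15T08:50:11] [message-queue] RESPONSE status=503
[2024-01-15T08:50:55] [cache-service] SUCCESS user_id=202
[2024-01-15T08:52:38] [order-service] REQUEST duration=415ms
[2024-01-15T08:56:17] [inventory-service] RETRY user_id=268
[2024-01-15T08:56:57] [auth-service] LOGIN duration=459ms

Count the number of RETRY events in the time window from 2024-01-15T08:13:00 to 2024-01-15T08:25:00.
2

To count events in the time window:

1. Window boundaries: 2024-01-15T08:13:00 to 2024-01-15T08:25:00
2. Filter for RETRY events within this window
3. Count matching events: 2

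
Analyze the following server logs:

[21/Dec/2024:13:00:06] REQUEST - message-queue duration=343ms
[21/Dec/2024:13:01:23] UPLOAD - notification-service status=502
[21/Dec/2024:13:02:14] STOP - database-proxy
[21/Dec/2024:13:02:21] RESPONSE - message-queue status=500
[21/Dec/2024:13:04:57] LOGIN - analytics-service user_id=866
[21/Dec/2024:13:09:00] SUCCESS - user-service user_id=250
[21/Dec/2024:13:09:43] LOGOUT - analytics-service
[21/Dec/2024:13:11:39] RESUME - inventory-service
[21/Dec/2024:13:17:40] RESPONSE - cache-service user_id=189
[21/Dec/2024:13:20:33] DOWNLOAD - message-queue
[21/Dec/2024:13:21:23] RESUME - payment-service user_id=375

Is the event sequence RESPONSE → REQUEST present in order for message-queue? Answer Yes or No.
No

To verify sequence order:

1. Find all events in sequence RESPONSE → REQUEST for message-queue
2. Extract their timestamps
3. Check if timestamps are in ascending order
4. Result: No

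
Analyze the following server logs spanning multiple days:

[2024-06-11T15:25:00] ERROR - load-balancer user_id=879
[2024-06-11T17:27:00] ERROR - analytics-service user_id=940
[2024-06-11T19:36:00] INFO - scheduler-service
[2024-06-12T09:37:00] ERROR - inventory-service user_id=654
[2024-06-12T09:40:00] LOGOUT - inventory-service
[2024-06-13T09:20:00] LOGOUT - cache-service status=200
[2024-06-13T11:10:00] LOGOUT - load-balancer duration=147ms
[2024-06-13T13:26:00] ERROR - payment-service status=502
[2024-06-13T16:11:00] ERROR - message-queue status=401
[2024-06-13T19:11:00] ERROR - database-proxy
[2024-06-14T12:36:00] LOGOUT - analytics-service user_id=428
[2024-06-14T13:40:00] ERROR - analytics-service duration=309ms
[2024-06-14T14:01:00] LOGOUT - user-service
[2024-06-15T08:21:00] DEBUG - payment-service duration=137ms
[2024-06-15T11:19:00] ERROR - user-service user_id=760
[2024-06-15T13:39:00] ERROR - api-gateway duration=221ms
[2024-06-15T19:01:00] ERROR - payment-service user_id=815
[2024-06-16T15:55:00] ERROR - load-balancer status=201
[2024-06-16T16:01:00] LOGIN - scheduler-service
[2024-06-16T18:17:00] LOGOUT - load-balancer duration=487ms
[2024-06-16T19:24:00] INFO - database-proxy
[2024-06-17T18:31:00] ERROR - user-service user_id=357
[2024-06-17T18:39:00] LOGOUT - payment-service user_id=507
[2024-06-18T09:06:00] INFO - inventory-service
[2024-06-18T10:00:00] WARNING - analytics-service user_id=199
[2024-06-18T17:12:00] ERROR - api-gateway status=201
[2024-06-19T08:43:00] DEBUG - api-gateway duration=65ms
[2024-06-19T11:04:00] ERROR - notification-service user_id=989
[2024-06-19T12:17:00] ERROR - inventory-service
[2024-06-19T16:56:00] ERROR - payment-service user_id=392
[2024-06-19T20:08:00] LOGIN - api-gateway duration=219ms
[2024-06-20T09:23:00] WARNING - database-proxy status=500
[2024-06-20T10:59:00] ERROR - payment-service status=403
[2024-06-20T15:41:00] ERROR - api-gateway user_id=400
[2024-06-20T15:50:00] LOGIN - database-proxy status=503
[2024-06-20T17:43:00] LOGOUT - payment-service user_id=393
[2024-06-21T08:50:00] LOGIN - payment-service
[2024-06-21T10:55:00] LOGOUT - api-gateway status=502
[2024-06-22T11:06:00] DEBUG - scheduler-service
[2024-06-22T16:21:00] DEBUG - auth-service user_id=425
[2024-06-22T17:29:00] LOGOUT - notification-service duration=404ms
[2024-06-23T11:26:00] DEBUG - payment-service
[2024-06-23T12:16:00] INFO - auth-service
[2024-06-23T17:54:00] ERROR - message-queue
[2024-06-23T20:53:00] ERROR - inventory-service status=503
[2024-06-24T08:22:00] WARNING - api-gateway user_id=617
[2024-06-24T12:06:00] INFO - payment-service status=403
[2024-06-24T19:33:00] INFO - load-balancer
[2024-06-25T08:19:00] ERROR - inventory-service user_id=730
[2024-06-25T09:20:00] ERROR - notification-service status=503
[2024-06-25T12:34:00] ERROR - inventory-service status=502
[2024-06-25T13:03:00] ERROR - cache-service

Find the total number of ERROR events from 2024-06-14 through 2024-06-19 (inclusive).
10

To filter by date range:

1. Date range: 2024-06-14 through 2024-06-19, both dates inclusive
2. Filter for ERROR events whose date falls in this range
3. Count matching events: 10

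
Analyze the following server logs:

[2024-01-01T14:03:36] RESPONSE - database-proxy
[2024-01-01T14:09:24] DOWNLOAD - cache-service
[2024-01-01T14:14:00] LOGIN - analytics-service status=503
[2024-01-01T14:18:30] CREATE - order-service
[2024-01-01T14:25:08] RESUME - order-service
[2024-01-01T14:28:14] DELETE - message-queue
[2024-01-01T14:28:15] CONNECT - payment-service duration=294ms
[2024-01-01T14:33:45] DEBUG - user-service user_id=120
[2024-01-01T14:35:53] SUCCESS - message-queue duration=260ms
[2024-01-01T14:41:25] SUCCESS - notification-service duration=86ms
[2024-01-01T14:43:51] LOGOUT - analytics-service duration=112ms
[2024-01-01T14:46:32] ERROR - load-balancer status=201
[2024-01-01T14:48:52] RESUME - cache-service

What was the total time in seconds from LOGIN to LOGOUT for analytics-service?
1791

To calculate state duration:

1. Find LOGIN event for analytics-service: 2024-01-01T14:14:00
2. Find LOGOUT event for analytics-service: 2024-01-01T14:43:51
3. Calculate duration: 2024-01-01T14:43:51 - 2024-01-01T14:14:00 = 1791 seconds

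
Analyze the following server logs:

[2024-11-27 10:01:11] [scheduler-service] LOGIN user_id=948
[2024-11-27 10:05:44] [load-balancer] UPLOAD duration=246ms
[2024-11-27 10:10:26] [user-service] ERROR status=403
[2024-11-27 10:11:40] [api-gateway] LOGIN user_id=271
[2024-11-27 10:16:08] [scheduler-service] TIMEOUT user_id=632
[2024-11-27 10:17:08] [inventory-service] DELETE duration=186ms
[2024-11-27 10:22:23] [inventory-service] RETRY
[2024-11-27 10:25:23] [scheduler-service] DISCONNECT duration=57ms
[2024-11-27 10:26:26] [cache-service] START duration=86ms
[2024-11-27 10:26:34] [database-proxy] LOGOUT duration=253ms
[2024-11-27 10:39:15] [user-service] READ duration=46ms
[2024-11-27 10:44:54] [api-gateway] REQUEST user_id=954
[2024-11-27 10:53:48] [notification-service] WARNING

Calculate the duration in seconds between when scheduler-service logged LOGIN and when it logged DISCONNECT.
1452

To find the time between events:

1. Locate the first LOGIN event for scheduler-service: 2024-11-27 10:01:11
2. Locate the first DISCONNECT event for scheduler-service: 2024-11-27 10:25:23
3. Calculate the difference: 2024-11-27 10:25:23 - 2024-11-27 10:01:11 = 1452 seconds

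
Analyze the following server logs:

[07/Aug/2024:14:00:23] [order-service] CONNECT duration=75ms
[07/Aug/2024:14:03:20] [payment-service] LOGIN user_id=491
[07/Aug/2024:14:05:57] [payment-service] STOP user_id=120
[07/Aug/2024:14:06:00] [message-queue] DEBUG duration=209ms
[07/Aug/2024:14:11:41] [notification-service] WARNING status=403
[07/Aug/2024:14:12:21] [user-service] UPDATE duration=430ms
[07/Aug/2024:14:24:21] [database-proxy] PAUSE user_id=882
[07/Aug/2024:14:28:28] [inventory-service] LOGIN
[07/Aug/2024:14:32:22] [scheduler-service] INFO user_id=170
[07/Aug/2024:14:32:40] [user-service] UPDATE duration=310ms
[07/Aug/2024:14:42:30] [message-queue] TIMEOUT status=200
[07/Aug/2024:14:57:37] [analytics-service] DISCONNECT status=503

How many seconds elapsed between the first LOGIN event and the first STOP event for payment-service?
157

To find the time between events:

1. Locate the first LOGIN event for payment-service: 07/Aug/2024:14:03:20
2. Locate the first STOP event for payment-service: 07/Aug/2024:14:05:57
3. Calculate the difference: 07/Aug/2024:14:05:57 - 07/Aug/2024:14:03:20 = 157 seconds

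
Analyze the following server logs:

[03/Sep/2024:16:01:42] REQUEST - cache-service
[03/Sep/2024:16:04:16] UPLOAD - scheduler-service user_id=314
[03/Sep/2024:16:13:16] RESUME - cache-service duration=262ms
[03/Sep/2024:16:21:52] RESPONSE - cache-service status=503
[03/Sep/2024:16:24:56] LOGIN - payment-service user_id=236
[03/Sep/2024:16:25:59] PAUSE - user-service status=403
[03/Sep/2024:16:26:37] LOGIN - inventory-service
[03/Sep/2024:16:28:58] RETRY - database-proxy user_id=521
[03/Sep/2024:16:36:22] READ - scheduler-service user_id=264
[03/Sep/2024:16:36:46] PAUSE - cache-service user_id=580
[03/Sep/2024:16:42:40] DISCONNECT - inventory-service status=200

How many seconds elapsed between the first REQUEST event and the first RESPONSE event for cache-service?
1210

To find the time between events:

1. Locate the first REQUEST event for cache-service: 03/Sep/2024:16:01:42
2. Locate the first RESPONSE event for cache-service: 03/Sep/2024:16:21:52
3. Calculate the difference: 03/Sep/2024:16:21:52 - 03/Sep/2024:16:01:42 = 1210 seconds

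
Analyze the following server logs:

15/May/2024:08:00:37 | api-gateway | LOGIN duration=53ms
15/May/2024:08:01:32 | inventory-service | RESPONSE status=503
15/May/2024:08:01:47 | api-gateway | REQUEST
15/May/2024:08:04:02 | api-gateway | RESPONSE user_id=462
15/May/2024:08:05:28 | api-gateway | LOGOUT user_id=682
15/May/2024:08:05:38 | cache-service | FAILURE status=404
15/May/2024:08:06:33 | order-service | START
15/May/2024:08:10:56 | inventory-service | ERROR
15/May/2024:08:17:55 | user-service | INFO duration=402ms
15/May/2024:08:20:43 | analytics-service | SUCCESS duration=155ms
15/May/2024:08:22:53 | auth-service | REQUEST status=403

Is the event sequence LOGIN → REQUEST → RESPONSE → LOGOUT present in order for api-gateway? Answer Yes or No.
Yes

To verify sequence order:

1. Find all events in sequence LOGIN → REQUEST → RESPONSE → LOGOUT for api-gateway
2. Extract their timestamps
3. Check if timestamps are in ascending order
4. Result: Yes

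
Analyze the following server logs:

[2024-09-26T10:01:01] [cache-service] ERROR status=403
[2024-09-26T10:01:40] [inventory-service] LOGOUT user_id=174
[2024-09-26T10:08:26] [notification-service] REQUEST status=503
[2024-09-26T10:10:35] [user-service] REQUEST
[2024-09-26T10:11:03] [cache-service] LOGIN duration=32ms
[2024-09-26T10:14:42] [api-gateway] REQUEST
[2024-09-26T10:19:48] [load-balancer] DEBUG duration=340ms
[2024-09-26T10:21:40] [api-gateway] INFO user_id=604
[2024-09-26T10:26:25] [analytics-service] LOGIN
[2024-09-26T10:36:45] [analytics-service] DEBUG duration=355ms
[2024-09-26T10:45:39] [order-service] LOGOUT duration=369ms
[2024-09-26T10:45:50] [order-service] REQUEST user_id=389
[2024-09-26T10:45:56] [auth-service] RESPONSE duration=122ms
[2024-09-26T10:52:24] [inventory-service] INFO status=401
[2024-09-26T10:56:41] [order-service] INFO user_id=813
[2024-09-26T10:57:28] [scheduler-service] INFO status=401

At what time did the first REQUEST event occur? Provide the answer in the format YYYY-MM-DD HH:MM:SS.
2024-09-26 10:08:26

To find the first event:

1. Filter for all REQUEST events
2. Sort by timestamp
3. Select the first one
4. Timestamp: 2024-09-26 10:08:26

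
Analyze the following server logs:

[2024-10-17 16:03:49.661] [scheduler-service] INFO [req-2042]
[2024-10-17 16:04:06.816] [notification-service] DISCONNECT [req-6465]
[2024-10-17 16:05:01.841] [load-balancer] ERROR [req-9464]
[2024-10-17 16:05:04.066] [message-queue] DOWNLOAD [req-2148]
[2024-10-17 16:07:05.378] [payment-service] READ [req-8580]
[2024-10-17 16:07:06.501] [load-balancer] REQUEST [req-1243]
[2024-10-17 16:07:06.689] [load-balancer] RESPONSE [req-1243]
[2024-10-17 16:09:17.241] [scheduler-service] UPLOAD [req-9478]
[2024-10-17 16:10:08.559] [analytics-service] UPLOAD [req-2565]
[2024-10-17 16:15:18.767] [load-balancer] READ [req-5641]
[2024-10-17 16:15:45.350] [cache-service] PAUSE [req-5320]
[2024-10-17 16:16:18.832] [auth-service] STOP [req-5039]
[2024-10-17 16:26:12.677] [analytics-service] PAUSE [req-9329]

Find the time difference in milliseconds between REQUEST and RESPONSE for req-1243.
188

To calculate latency:

1. Find REQUEST with id req-1243: 2024-10-17 16:07:06.501
2. Find RESPONSE with id req-1243: 2024-10-17 16:07:06.689
3. Latency: 2024-10-17 16:07:06.689 - 2024-10-17 16:07:06.501 = 188ms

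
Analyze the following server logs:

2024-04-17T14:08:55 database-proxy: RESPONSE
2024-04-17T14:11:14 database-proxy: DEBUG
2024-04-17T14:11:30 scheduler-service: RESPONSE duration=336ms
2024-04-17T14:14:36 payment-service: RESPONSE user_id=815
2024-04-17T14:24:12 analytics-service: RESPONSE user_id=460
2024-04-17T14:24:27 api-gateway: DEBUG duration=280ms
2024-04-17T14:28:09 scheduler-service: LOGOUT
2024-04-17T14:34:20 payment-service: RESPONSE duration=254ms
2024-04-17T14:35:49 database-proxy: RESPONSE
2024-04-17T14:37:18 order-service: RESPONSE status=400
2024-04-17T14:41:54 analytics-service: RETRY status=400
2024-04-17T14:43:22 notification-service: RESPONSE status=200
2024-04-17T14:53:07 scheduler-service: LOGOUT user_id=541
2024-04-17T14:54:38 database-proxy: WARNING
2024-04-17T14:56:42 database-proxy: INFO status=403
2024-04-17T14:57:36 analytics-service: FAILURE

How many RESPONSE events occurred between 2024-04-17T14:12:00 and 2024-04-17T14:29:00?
2

To count events in the time window:

1. Window boundaries: 2024-04-17T14:12:00 to 2024-04-17T14:29:00
2. Filter for RESPONSE events within this window
3. Count matching events: 2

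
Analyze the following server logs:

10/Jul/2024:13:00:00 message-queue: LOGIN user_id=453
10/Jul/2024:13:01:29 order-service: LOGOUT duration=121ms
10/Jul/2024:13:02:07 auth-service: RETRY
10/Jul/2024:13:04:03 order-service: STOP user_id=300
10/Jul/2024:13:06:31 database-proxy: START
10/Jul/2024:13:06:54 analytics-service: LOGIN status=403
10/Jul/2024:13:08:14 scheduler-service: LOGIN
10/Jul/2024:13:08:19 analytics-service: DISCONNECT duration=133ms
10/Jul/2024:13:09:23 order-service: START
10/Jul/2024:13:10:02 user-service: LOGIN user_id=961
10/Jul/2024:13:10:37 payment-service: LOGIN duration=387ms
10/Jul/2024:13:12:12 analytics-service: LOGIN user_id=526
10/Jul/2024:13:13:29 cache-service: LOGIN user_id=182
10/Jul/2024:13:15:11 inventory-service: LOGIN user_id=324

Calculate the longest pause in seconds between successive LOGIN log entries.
414

To find the longest gap:

1. Extract all LOGIN events in chronological order
2. Calculate time differences between consecutive events
3. Find the maximum difference
4. Longest gap: 414 seconds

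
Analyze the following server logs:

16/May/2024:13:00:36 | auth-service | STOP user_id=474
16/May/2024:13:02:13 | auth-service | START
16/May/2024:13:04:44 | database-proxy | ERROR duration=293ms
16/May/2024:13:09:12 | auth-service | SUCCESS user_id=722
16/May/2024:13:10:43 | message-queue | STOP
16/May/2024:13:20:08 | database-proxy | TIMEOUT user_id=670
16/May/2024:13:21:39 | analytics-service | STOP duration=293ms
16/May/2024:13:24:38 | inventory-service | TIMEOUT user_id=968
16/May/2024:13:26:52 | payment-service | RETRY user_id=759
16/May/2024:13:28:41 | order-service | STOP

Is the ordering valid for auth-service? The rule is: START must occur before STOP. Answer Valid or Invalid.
Invalid

To validate ordering:

1. Required order: START → STOP
2. Rule: START must occur before STOP
3. Check actual order of events for auth-service
4. Result: Invalid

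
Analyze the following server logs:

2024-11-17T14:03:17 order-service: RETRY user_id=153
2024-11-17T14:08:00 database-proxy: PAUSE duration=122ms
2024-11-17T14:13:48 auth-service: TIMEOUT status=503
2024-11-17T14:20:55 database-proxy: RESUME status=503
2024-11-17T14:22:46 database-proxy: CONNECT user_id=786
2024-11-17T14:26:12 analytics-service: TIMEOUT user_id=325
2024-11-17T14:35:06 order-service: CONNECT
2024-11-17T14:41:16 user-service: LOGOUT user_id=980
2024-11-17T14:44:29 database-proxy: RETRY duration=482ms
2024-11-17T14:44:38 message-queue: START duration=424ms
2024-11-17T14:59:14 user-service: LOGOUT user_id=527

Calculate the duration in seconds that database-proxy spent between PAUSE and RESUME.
775

To calculate state duration:

1. Find PAUSE event for database-proxy: 2024-11-17T14:08:00
2. Find RESUME event for database-proxy: 2024-11-17T14:20:55
3. Calculate duration: 2024-11-17T14:20:55 - 2024-11-17T14:08:00 = 775 seconds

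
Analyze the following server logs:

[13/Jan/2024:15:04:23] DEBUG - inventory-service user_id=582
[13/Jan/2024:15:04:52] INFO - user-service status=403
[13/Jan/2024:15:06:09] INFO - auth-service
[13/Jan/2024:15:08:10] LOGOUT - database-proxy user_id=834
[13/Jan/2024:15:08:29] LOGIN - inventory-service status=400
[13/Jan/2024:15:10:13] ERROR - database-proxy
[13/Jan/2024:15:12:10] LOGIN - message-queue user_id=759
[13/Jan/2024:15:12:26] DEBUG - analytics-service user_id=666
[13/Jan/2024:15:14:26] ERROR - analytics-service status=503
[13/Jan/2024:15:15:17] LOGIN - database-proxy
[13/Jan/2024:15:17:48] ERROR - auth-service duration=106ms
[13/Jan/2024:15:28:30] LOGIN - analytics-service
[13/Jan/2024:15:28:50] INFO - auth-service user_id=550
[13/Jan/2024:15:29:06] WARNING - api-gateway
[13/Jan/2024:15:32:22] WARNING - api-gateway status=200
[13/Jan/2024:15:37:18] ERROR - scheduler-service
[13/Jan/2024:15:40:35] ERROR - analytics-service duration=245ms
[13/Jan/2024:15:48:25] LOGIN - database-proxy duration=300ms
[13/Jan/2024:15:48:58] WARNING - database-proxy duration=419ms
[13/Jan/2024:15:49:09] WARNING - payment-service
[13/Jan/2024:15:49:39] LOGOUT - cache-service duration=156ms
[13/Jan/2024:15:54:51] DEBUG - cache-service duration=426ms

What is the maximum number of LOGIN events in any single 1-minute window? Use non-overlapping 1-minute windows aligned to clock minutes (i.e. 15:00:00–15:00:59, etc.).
1

To find the burst window:

1. Divide the log period into non-overlapping 1-minute windows starting at 15:00
2. Count LOGIN events in each window
3. Find the window with maximum count
4. Maximum events in a window: 1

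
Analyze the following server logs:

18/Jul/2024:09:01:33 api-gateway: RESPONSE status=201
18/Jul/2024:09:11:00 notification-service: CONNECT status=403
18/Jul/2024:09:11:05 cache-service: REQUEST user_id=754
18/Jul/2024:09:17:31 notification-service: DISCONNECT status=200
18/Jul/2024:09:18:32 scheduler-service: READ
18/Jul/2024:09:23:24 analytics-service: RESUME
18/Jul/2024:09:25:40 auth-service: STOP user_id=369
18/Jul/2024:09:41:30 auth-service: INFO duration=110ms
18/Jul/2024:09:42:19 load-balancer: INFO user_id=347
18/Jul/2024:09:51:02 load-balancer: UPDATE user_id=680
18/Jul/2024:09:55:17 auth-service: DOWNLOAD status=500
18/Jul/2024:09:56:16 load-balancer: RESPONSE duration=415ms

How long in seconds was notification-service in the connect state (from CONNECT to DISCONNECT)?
391

To calculate state duration:

1. Find CONNECT event for notification-service: 18/Jul/2024:09:11:00
2. Find DISCONNECT event for notification-service: 18/Jul/2024:09:17:31
3. Calculate duration: 18/Jul/2024:09:17:31 - 18/Jul/2024:09:11:00 = 391 seconds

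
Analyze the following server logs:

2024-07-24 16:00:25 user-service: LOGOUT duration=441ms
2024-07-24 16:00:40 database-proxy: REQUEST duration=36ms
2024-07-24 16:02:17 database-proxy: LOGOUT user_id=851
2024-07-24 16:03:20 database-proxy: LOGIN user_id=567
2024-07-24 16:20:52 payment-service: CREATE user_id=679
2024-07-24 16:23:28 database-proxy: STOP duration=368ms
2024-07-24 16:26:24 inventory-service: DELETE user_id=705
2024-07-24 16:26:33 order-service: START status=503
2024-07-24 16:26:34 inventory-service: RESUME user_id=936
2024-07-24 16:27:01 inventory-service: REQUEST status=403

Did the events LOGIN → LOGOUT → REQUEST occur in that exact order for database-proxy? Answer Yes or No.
No

To verify sequence order:

1. Find all events in sequence LOGIN → LOGOUT → REQUEST for database-proxy
2. Extract their timestamps
3. Check if timestamps are in ascending order
4. Result: No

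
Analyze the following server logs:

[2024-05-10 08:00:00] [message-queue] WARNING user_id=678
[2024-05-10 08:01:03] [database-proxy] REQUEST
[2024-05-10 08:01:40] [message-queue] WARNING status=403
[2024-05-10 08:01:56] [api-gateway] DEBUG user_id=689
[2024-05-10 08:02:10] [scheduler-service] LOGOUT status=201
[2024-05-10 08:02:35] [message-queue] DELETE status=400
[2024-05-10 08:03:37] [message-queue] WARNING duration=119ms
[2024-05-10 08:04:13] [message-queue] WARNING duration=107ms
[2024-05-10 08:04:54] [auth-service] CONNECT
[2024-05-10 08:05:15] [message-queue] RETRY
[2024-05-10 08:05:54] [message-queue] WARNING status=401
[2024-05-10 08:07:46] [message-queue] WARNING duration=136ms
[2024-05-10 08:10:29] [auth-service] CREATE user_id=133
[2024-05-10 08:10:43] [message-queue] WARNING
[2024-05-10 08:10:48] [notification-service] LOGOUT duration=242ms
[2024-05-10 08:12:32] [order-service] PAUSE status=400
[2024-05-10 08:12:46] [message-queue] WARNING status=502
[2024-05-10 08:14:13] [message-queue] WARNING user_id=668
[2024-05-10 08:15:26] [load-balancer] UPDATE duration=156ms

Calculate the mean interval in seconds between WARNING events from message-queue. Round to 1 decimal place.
106.6

To calculate average interval:

1. Find all WARNING events for message-queue in order
2. Calculate time gaps between consecutive events
3. Compute mean of gaps: 853 / 8 = 106.6 seconds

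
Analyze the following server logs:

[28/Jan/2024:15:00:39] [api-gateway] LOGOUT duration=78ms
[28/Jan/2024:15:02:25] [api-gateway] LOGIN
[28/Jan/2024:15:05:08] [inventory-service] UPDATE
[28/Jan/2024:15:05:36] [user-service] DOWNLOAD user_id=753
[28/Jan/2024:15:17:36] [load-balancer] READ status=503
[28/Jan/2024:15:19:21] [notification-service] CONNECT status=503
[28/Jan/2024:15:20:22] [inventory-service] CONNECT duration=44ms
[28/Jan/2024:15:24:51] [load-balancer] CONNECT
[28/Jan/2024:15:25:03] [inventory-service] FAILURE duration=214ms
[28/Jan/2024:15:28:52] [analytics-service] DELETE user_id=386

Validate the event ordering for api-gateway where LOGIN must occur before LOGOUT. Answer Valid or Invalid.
Invalid

To validate ordering:

1. Required order: LOGIN → LOGOUT
2. Rule: LOGIN must occur before LOGOUT
3. Check actual order of events for api-gateway
4. Result: Invalid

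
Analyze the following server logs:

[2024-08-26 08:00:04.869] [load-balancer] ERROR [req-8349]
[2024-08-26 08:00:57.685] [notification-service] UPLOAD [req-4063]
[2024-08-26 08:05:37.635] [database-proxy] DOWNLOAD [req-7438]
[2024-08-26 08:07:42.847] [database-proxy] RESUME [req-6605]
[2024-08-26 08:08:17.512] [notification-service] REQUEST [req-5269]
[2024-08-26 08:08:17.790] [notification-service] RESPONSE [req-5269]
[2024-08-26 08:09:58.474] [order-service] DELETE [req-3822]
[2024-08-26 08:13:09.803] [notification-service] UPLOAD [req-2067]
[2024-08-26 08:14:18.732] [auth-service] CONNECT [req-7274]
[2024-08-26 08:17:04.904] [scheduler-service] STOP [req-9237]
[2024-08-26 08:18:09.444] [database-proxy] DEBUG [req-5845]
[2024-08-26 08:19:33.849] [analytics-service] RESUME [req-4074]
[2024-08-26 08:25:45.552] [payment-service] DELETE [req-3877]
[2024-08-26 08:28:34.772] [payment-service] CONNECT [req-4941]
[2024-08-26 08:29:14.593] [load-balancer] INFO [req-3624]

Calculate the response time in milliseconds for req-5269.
278

To calculate latency:

1. Find REQUEST with id req-5269: 2024-08-26 08:08:17.512
2. Find RESPONSE with id req-5269: 2024-08-26 08:08:17.790
3. Latency: 2024-08-26 08:08:17.790 - 2024-08-26 08:08:17.512 = 278ms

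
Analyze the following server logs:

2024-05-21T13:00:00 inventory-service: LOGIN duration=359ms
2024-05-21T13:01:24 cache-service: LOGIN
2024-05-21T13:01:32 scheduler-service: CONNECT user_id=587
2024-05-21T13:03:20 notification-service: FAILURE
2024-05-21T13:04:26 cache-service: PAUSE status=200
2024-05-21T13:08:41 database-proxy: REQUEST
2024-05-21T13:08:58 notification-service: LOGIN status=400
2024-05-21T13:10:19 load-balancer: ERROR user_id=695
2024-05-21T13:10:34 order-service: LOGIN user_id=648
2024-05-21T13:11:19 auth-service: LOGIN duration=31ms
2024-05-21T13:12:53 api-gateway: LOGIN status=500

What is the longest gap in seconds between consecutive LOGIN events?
454

To find the longest gap:

1. Extract all LOGIN events in chronological order
2. Calculate time differences between consecutive events
3. Find the maximum difference
4. Longest gap: 454 seconds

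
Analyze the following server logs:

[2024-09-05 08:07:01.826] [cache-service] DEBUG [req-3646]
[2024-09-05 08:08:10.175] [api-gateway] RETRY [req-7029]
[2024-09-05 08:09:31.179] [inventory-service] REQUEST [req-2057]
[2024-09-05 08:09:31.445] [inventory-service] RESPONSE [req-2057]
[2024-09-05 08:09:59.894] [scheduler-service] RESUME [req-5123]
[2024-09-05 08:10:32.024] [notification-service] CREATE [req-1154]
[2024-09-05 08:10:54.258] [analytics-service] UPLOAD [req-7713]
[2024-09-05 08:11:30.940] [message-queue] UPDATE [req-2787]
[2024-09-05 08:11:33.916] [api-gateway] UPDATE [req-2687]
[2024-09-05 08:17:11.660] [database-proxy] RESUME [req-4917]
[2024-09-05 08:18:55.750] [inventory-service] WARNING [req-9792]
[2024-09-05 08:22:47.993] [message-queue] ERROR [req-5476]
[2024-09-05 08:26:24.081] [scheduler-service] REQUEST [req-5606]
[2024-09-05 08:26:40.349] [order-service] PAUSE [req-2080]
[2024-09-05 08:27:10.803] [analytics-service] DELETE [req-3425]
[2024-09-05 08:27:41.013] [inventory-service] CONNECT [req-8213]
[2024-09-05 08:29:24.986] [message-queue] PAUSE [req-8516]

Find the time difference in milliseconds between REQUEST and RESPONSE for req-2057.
266

To calculate latency:

1. Find REQUEST with id req-2057: 2024-09-05 08:09:31.179
2. Find RESPONSE with id req-2057: 2024-09-05 08:09:31.445
3. Latency: 2024-09-05 08:09:31.445 - 2024-09-05 08:09:31.179 = 266ms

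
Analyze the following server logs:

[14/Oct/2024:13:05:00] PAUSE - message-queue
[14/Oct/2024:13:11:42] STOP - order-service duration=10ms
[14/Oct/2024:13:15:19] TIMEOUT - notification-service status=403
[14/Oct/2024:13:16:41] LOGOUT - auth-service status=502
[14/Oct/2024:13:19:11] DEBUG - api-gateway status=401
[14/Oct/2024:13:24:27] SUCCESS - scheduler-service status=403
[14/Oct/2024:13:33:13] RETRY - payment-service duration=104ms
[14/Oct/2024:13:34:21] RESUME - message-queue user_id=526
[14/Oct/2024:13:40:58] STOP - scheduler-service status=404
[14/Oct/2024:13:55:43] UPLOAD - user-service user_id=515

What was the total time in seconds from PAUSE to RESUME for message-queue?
1761

To calculate state duration:

1. Find PAUSE event for message-queue: 14/Oct/2024:13:05:00
2. Find RESUME event for message-queue: 14/Oct/2024:13:34:21
3. Calculate duration: 14/Oct/2024:13:34:21 - 14/Oct/2024:13:05:00 = 1761 seconds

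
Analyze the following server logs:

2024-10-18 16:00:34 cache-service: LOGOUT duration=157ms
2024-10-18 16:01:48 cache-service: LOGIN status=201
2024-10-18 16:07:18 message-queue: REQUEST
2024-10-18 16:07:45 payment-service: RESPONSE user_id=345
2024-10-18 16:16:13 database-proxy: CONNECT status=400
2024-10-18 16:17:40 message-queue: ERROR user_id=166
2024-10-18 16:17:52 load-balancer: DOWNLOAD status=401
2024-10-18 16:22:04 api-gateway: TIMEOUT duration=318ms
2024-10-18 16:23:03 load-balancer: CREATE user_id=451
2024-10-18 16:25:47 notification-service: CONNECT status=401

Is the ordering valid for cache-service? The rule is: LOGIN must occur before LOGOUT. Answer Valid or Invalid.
Invalid

To validate ordering:

1. Required order: LOGIN → LOGOUT
2. Rule: LOGIN must occur before LOGOUT
3. Check actual order of events for cache-service
4. Result: Invalid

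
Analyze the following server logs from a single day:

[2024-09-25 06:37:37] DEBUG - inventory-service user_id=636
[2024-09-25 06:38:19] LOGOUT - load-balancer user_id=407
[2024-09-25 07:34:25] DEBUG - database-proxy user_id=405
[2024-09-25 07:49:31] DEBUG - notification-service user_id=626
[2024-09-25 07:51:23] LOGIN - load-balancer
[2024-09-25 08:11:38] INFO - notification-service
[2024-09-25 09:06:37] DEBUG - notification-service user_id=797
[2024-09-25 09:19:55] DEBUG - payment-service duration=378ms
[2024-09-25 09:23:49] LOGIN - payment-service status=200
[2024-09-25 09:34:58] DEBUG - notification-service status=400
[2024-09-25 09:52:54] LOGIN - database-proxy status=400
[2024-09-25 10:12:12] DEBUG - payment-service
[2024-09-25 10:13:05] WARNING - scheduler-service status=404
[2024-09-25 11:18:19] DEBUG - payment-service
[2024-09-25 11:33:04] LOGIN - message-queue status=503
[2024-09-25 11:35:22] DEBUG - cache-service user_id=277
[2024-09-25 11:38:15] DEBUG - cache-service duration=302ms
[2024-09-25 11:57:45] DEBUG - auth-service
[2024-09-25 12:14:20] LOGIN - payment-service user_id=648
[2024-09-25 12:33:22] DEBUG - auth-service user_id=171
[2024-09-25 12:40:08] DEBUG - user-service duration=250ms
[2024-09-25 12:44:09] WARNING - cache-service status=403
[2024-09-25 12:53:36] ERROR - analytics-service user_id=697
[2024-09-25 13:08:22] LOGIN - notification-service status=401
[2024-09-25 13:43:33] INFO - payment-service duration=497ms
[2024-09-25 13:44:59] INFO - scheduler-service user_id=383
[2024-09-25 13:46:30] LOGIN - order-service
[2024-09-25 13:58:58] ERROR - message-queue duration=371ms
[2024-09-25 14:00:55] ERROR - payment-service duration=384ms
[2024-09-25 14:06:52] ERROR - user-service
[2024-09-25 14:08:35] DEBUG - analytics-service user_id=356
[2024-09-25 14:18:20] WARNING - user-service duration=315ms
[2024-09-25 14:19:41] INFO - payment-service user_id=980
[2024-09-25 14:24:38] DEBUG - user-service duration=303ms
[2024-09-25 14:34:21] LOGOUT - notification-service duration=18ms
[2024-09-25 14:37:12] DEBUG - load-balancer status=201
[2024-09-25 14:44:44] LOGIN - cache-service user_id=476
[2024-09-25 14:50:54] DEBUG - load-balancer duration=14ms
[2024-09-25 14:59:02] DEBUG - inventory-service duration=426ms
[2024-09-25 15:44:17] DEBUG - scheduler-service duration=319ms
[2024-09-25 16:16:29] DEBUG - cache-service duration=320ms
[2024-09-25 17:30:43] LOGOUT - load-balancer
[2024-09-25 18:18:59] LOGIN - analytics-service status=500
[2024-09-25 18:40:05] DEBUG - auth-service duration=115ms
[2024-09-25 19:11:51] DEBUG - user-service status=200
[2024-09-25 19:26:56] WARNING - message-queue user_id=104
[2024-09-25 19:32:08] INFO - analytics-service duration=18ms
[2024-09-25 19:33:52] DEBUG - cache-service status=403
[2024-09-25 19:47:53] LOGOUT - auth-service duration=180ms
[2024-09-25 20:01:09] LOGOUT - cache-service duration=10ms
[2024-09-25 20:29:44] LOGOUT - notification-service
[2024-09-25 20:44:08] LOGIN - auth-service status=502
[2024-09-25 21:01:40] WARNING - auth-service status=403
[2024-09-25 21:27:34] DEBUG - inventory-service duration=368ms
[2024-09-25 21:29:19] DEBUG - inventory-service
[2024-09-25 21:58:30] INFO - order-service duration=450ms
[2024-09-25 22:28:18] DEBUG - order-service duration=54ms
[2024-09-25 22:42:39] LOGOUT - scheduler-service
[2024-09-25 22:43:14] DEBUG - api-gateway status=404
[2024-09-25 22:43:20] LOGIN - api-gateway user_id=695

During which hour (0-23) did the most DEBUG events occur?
14

To find the peak hour:

1. Group all DEBUG events by hour
2. Count events in each hour
3. Find hour with maximum count
4. Peak hour: 14 (with 5 events)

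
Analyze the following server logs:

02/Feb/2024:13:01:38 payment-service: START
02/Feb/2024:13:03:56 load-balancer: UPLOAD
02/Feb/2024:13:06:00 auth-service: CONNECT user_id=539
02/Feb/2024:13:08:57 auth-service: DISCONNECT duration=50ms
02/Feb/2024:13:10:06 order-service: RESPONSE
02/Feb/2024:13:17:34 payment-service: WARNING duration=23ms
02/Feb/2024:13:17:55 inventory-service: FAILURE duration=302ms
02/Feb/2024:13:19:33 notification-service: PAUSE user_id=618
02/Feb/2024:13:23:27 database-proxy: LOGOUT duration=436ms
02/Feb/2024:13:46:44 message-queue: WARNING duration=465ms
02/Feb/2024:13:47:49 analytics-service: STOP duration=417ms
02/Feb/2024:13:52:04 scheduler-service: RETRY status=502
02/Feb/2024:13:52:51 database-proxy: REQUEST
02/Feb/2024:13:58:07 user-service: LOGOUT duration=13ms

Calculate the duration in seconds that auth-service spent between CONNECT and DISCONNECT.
177

To calculate state duration:

1. Find CONNECT event for auth-service: 02/Feb/2024:13:06:00
2. Find DISCONNECT event for auth-service: 02/Feb/2024:13:08:57
3. Calculate duration: 02/Feb/2024:13:08:57 - 02/Feb/2024:13:06:00 = 177 seconds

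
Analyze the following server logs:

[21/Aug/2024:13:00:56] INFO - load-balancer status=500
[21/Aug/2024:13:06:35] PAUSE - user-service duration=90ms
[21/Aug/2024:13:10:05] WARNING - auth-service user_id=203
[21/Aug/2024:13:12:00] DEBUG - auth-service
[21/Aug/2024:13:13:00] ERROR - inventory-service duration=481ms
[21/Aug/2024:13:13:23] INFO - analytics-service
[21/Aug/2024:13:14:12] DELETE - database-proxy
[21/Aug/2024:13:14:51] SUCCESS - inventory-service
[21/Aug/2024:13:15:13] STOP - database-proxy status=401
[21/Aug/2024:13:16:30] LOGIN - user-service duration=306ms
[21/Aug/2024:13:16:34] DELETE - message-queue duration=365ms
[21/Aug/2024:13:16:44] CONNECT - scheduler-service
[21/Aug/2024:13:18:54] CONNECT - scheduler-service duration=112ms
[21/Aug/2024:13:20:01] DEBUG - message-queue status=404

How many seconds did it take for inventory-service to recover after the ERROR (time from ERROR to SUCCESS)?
111

To calculate recovery time:

1. Find ERROR event for inventory-service: 21/Aug/2024:13:13:00
2. Find next SUCCESS event for inventory-service: 21/Aug/2024:13:14:51
3. Recovery time: 21/Aug/2024:13:14:51 - 21/Aug/2024:13:13:00 = 111 seconds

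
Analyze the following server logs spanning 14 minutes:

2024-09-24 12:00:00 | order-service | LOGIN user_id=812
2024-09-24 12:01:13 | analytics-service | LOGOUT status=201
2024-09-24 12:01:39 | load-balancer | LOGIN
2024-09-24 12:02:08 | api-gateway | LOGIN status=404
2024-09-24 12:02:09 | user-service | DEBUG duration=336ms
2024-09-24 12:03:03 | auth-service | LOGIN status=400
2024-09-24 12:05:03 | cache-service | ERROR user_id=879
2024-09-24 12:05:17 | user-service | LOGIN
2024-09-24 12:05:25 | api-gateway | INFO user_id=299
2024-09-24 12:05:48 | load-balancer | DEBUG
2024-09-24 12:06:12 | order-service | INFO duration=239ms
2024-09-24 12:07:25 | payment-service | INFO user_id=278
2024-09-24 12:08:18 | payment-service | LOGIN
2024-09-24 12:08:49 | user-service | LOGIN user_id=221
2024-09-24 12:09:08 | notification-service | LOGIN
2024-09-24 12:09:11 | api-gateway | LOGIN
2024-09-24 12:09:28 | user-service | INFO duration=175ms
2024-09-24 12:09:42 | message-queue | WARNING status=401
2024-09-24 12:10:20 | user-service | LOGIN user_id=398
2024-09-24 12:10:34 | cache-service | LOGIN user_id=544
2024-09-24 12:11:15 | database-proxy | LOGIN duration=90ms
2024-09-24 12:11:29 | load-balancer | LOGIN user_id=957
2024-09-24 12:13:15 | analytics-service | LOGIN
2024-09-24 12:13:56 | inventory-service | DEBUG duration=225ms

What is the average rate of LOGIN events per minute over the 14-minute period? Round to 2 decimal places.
1.0

To calculate the rate:

1. Count total LOGIN events: 14
2. Total time period: 14 minutes
3. Rate = 14 / 14 = 1.0 events per minute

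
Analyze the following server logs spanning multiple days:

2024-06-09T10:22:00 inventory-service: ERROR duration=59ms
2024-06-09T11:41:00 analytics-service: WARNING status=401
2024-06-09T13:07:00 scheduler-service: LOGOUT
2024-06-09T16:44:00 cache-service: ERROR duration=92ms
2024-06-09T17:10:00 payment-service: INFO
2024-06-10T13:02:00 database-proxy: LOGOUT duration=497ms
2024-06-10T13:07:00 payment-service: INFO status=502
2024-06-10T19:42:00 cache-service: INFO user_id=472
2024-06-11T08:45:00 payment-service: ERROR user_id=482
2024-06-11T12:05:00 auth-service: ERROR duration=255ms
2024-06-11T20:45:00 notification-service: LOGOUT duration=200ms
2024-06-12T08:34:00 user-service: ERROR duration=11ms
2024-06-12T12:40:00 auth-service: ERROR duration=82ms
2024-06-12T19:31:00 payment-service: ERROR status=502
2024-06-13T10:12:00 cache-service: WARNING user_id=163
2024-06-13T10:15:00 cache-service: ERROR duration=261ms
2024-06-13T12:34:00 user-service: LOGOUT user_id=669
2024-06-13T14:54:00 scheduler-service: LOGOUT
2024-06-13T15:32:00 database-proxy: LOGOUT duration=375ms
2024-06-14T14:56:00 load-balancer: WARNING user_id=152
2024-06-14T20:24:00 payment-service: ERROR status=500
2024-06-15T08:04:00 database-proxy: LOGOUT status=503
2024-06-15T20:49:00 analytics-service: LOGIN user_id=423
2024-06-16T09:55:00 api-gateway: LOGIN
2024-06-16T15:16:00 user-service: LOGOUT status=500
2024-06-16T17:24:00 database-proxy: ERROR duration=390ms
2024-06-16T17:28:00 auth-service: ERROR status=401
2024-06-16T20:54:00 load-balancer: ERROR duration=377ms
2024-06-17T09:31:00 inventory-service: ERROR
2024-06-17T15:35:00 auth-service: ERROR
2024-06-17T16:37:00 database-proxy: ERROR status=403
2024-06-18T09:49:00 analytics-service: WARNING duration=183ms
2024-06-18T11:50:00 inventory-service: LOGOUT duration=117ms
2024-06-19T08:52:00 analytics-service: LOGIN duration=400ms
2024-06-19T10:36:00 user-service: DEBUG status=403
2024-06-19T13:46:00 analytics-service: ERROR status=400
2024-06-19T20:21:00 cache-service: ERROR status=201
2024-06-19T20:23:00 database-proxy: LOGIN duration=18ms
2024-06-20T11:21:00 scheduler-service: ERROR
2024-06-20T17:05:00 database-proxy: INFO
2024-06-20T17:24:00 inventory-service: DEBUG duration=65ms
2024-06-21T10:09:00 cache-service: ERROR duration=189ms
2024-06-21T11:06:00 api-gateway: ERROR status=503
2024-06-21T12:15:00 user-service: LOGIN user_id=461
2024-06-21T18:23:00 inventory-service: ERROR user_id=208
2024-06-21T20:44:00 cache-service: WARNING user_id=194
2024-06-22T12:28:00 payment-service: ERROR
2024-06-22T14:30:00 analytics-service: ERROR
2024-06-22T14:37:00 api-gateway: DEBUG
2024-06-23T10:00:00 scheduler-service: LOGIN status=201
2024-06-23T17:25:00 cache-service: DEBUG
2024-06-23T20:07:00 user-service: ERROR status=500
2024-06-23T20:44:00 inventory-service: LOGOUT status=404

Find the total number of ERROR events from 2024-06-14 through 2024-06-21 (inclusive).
13

To filter by date range:

1. Date range: 2024-06-14 through 2024-06-21, both dates inclusive
2. Filter for ERROR events whose date falls in this range
3. Count matching events: 13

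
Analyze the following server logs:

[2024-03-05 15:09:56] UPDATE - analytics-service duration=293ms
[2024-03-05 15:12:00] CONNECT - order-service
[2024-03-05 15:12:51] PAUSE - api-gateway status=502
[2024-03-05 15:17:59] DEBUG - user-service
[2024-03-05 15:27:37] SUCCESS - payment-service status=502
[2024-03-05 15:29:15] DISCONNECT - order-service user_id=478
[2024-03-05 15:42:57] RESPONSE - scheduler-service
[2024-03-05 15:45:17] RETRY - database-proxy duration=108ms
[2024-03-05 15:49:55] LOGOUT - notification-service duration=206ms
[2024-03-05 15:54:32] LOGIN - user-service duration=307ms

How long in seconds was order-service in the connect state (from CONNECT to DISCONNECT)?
1035

To calculate state duration:

1. Find CONNECT event for order-service: 2024-03-05 15:12:00
2. Find DISCONNECT event for order-service: 2024-03-05 15:29:15
3. Calculate duration: 2024-03-05 15:29:15 - 2024-03-05 15:12:00 = 1035 seconds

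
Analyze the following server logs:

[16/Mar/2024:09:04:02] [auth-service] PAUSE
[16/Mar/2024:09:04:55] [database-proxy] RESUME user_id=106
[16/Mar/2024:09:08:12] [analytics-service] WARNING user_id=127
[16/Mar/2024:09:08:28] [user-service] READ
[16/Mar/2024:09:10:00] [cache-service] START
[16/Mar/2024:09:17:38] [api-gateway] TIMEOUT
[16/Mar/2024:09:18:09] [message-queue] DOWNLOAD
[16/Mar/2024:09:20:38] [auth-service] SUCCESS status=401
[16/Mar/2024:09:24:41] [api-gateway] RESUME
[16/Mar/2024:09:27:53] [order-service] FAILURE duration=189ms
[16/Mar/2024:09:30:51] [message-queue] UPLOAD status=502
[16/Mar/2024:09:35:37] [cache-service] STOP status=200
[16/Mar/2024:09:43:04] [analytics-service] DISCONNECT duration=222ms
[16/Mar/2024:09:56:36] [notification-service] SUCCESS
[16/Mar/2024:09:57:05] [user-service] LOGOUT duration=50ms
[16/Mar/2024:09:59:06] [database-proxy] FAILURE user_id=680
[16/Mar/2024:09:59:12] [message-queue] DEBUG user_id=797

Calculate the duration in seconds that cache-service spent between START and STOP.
1537

To calculate state duration:

1. Find START event for cache-service: 16/Mar/2024:09:10:00
2. Find STOP event for cache-service: 16/Mar/2024:09:35:37
3. Calculate duration: 16/Mar/2024:09:35:37 - 16/Mar/2024:09:10:00 = 1537 seconds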